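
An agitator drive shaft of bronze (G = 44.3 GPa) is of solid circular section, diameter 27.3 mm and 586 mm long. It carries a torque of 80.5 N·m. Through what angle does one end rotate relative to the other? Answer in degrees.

J = πd⁴/32 = π(0.0273)⁴/32 = 5.453×10^-8 m⁴.
θ = T·L/(G·J) = 80.50 × 0.586 / (44.3×10⁹ × 5.453×10^-8) = 0.01953 rad.

1.12°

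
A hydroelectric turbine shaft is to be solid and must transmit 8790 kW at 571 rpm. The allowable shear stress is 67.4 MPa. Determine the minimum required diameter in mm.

ω = 2π·571/60 = 59.79 rad/s, so T = P/ω = 8790×10³ / 59.79 = 147000 N·m.
For a solid shaft τ_max = 16T/(πd³), so d = (16T/(π τ_allow))^(1/3) = (16·147000/(π·6.74×10^7))^(1/3) = 0.2231 m.

223 mm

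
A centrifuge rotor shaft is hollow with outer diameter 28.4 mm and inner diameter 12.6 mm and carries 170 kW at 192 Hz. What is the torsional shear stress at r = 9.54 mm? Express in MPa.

21.9 MPa

ω = 2π·192 = 1206 rad/s, so T = P/ω = 170×10³ / 1206 = 140.9 N·m.
J = π(d_o⁴ − d_i⁴)/32 = π(0.0284⁴ − 0.0126⁴)/32 = 6.139×10^-8 m⁴.
Shear stress varies linearly with radius: τ = T·r/J = 140.9 × 0.00954 / 6.139×10^-8 = 2.190×10^7 Pa.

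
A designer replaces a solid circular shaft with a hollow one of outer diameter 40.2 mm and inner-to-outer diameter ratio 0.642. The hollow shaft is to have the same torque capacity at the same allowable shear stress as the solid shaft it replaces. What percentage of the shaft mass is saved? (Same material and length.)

Equal τ_max and T ⇒ the solid shaft needs d_s³ = d_o³(1−k⁴), so d_s = 40.2·(1−0.642⁴)^(1/3) = 37.78 mm.
Area ratio A_h/A_s = d_o²(1−k²)/d_s² = (1−k²)/(1−k⁴)^(2/3) = 0.6655.
Mass saving = 1 − 0.6655 = 33.4 %.

33.4 %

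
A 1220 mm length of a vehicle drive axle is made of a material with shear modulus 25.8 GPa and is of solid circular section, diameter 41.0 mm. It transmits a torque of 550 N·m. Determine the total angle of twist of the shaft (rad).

J = πd⁴/32 = π(0.0410)⁴/32 = 2.774×10^-7 m⁴.
θ = T·L/(G·J) = 550.0 × 1.22 / (25.8×10⁹ × 2.774×10^-7) = 0.09375 rad.

0.0937 rad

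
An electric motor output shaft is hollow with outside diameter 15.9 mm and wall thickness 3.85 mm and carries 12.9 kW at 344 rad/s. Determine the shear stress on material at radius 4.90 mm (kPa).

31500 kPa

ω = 344 rad/s, so T = P/ω = 12.9×10³ / 344.0 = 37.50 N·m.
J = π(d_o⁴ − d_i⁴)/32 = π(0.0159⁴ − 0.00820⁴)/32 = 5.831×10^-9 m⁴.
Shear stress varies linearly with radius: τ = T·r/J = 37.50 × 0.00490 / 5.831×10^-9 = 3.151×10^7 Pa.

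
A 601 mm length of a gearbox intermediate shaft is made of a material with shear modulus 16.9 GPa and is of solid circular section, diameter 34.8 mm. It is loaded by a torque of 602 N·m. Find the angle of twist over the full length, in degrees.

J = πd⁴/32 = π(0.0348)⁴/32 = 1.440×10^-7 m⁴.
θ = T·L/(G·J) = 602.0 × 0.601 / (16.9×10⁹ × 1.440×10^-7) = 0.1487 rad.

8.52°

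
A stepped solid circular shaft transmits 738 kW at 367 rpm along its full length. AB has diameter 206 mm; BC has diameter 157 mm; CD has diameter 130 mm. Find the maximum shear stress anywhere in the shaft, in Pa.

ω = 2π·367/60 = 38.43 rad/s, so T = P/ω = 738×10³ / 38.43 = 19200 N·m.
Under the same torque, τ_max = 16T/(πd³) is largest where d is smallest — segment CD (d = 130 mm).
τ_max = 16·19200/(π·(0.130)³) = 4.451×10^7 Pa.

4.45e7 Pa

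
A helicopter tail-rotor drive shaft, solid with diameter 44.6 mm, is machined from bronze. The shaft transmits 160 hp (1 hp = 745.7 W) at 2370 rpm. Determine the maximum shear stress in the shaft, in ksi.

ω = 2π·2370/60 = 248.2 rad/s, so T = P/ω = 160×745.7 / 248.2 = 480.7 N·m.
J = πd⁴/32 = π(0.0446)⁴/32 = 3.885×10^-7 m⁴.
τ_max = T·r/J = 480.7 × 0.0223 / 3.885×10^-7 = 2.760×10^7 Pa.

4.00 ksi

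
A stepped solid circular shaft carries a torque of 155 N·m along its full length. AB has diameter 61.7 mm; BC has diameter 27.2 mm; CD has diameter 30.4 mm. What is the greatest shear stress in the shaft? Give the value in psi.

5690 psi

Under the same torque, τ_max = 16T/(πd³) is largest where d is smallest — segment BC (d = 27.2 mm).
τ_max = 16·155.0/(π·(0.0272)³) = 3.923×10^7 Pa.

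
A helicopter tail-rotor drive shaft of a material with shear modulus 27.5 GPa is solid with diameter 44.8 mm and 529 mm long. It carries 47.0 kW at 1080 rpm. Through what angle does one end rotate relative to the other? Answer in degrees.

ω = 2π·1080/60 = 113.1 rad/s, so T = P/ω = 47.0×10³ / 113.1 = 415.6 N·m.
J = πd⁴/32 = π(0.0448)⁴/32 = 3.955×10^-7 m⁴.
θ = T·L/(G·J) = 415.6 × 0.529 / (27.5×10⁹ × 3.955×10^-7) = 0.02021 rad.

1.16°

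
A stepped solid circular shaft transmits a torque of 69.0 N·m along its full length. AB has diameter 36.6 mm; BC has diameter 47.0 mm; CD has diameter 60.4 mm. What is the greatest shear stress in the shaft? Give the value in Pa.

7.17e6 Pa

Under the same torque, τ_max = 16T/(πd³) is largest where d is smallest — segment AB (d = 36.6 mm).
τ_max = 16·69.00/(π·(0.0366)³) = 7.168×10^6 Pa.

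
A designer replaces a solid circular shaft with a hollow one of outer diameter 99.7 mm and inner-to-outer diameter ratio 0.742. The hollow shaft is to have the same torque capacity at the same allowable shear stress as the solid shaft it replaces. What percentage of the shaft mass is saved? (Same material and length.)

Equal τ_max and T ⇒ the solid shaft needs d_s³ = d_o³(1−k⁴), so d_s = 99.7·(1−0.742⁴)^(1/3) = 88.39 mm.
Area ratio A_h/A_s = d_o²(1−k²)/d_s² = (1−k²)/(1−k⁴)^(2/3) = 0.5718.
Mass saving = 1 − 0.5718 = 42.8 %.

42.8 %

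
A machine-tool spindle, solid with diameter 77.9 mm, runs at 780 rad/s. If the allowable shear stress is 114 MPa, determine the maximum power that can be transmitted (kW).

8250 kW

J = πd⁴/32 = π(0.0779)⁴/32 = 3.615×10^-6 m⁴.
T_max = τ_allow·J/r = 1.14×10^8 × 3.615×10^-6 / 0.0390 = 10580 N·m.
ω = 780 rad/s, so P_max = T_max·ω = 8.254×10^6 W.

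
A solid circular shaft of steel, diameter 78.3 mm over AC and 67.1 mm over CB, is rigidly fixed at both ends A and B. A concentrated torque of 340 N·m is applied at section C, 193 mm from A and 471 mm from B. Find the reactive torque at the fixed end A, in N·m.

Compatibility: T_A·a/J_AC = T_B·b/J_CB with T_A + T_B = T₀.
J_AC = 3.69×10^-6 m⁴, J_CB = 1.99×10^-6 m⁴, so T_A = T₀·(J_AC/a)/((J_AC/a)+(J_CB/b)) = 278.5 N·m, T_B = 61.54 N·m.

278 N·m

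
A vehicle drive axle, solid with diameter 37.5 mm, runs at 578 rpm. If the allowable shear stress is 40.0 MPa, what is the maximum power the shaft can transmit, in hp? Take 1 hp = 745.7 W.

J = πd⁴/32 = π(0.0375)⁴/32 = 1.941×10^-7 m⁴.
T_max = τ_allow·J/r = 4.00×10^7 × 1.941×10^-7 / 0.0187 = 414.2 N·m.
ω = 2π·578/60 = 60.53 rad/s, so P_max = T_max·ω = 2.507×10^4 W.

33.6 hp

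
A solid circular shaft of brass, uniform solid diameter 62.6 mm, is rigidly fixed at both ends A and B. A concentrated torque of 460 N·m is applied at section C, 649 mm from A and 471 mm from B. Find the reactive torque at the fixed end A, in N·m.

193 N·m

With uniform GJ and both ends fixed, compatibility θ_AC = θ_CB gives T_A·a = T_B·b, together with T_A + T_B = T₀.
T_A = T₀·b/(a+b) = 460.0·471/1120 = 193.4 N·m; T_B = 266.6 N·m.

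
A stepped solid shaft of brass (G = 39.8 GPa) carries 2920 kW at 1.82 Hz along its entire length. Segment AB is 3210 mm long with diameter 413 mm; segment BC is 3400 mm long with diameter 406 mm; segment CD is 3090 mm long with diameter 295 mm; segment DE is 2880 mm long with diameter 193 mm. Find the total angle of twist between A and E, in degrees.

10.2°

ω = 2π·1.82 = 11.44 rad/s, so T = P/ω = 2920×10³ / 11.44 = 255300 N·m.
J_AB = π(0.413)⁴/32 = 2.86×10^-3 m⁴; J_BC = π(0.406)⁴/32 = 2.67×10^-3 m⁴; J_CD = π(0.295)⁴/32 = 7.44×10^-4 m⁴; J_DE = π(0.193)⁴/32 = 1.36×10^-4 m⁴.
θ = (T/G)·Σ L_i/J_i = (255300/39.8×10⁹)·(3.21/2.86×10^-3 + 3.40/2.67×10^-3 + 3.09/7.44×10^-4 + 2.88/1.36×10^-4) = 0.1777 rad.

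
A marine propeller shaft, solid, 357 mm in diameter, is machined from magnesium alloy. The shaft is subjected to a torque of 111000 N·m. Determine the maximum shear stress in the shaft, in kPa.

12400 kPa

J = πd⁴/32 = π(0.357)⁴/32 = 1.595×10^-3 m⁴.
τ_max = T·r/J = 111000 × 0.178 / 1.595×10^-3 = 1.242×10^7 Pa.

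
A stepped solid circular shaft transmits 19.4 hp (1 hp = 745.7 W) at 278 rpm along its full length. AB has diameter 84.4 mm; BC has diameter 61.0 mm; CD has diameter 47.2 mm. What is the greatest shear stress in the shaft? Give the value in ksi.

ω = 2π·278/60 = 29.11 rad/s, so T = P/ω = 19.4×745.7 / 29.11 = 496.9 N·m.
Under the same torque, τ_max = 16T/(πd³) is largest where d is smallest — segment CD (d = 47.2 mm).
τ_max = 16·496.9/(π·(0.0472)³) = 2.407×10^7 Pa.

3.49 ksi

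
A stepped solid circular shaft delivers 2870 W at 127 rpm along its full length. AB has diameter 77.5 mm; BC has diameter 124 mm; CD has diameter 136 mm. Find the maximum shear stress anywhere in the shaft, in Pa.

ω = 2π·127/60 = 13.30 rad/s, so T = P/ω = 2870 / 13.30 = 215.8 N·m.
Under the same torque, τ_max = 16T/(πd³) is largest where d is smallest — segment AB (d = 77.5 mm).
τ_max = 16·215.8/(π·(0.0775)³) = 2.361×10^6 Pa.

2.36e6 Pa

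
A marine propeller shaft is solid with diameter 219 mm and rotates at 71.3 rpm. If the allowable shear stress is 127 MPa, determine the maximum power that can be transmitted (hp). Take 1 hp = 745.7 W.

J = πd⁴/32 = π(0.219)⁴/32 = 2.258×10^-4 m⁴.
T_max = τ_allow·J/r = 1.27×10^8 × 2.258×10^-4 / 0.110 = 261900 N·m.
ω = 2π·71.3/60 = 7.467 rad/s, so P_max = T_max·ω = 1.956×10^6 W.

2620 hp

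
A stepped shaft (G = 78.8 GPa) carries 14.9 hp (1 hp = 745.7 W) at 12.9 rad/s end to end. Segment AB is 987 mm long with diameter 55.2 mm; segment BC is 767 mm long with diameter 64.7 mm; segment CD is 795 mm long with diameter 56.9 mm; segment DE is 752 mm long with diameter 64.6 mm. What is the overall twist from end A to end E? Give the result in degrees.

ω = 12.9 rad/s, so T = P/ω = 14.9×745.7 / 12.90 = 861.3 N·m.
J_AB = π(0.0552)⁴/32 = 9.11×10^-7 m⁴; J_BC = π(0.0647)⁴/32 = 1.72×10^-6 m⁴; J_CD = π(0.0569)⁴/32 = 1.03×10^-6 m⁴; J_DE = π(0.0646)⁴/32 = 1.71×10^-6 m⁴.
θ = (T/G)·Σ L_i/J_i = (861.3/78.8×10⁹)·(0.987/9.11×10^-7 + 0.767/1.72×10^-6 + 0.795/1.03×10^-6 + 0.752/1.71×10^-6) = 0.02996 rad.

1.72°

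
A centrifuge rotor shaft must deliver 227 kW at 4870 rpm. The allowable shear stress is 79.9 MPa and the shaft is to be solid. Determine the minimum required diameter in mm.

ω = 2π·4870/60 = 510.0 rad/s, so T = P/ω = 227×10³ / 510.0 = 445.1 N·m.
For a solid shaft τ_max = 16T/(πd³), so d = (16T/(π τ_allow))^(1/3) = (16·445.1/(π·7.99×10^7))^(1/3) = 0.03050 m.

30.5 mm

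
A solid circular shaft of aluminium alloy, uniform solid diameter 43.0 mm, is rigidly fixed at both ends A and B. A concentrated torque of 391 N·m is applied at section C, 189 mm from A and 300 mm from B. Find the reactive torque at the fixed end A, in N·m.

240 N·m

With uniform GJ and both ends fixed, compatibility θ_AC = θ_CB gives T_A·a = T_B·b, together with T_A + T_B = T₀.
T_A = T₀·b/(a+b) = 391.0·300/489.0 = 239.9 N·m; T_B = 151.1 N·m.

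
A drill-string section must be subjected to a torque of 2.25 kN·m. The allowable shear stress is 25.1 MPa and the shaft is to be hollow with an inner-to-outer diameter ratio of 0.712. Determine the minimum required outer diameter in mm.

85.0 mm

For a hollow shaft with d_i/d_o = 0.712: τ_max = 16T/(π d_o³ (1−k⁴)), so d_o = [16T/(π τ_allow (1−k⁴))]^(1/3) = [16·2250/(π·2.51×10^7·0.7430)]^(1/3) = 0.08501 m.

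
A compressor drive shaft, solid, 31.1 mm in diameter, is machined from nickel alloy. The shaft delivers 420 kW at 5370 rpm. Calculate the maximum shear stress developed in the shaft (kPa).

126000 kPa

ω = 2π·5370/60 = 562.3 rad/s, so T = P/ω = 420×10³ / 562.3 = 746.9 N·m.
J = πd⁴/32 = π(0.0311)⁴/32 = 9.184×10^-8 m⁴.
τ_max = T·r/J = 746.9 × 0.0156 / 9.184×10^-8 = 1.265×10^8 Pa.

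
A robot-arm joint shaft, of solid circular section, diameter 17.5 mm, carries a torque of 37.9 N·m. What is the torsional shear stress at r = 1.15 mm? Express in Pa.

J = πd⁴/32 = π(0.0175)⁴/32 = 9.208×10^-9 m⁴.
Shear stress varies linearly with radius: τ = T·r/J = 37.90 × 0.00115 / 9.208×10^-9 = 4.734×10^6 Pa.

4.73e6 Pa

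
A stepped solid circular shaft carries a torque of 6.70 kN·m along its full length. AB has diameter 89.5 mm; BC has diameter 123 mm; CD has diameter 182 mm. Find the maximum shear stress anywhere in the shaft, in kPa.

47600 kPa

Under the same torque, τ_max = 16T/(πd³) is largest where d is smallest — segment AB (d = 89.5 mm).
τ_max = 16·6700/(π·(0.0895)³) = 4.760×10^7 Pa.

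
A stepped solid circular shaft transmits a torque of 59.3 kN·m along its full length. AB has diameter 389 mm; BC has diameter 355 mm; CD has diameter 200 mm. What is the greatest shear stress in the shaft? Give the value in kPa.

Under the same torque, τ_max = 16T/(πd³) is largest where d is smallest — segment CD (d = 200 mm).
τ_max = 16·59300/(π·(0.200)³) = 3.775×10^7 Pa.

37800 kPa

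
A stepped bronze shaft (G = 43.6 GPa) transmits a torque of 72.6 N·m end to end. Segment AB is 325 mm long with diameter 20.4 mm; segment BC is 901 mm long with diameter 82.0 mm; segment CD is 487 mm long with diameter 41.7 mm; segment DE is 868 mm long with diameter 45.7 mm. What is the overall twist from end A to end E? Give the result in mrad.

38.3 mrad

J_AB = π(0.0204)⁴/32 = 1.70×10^-8 m⁴; J_BC = π(0.0820)⁴/32 = 4.44×10^-6 m⁴; J_CD = π(0.0417)⁴/32 = 2.97×10^-7 m⁴; J_DE = π(0.0457)⁴/32 = 4.28×10^-7 m⁴.
θ = (T/G)·Σ L_i/J_i = (72.60/43.6×10⁹)·(0.325/1.70×10^-8 + 0.901/4.44×10^-6 + 0.487/2.97×10^-7 + 0.868/4.28×10^-7) = 0.03827 rad.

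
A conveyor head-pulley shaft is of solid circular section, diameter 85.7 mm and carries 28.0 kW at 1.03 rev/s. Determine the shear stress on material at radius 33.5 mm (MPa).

ω = 2π·1.03 = 6.472 rad/s, so T = P/ω = 28.0×10³ / 6.472 = 4327 N·m.
J = πd⁴/32 = π(0.0857)⁴/32 = 5.296×10^-6 m⁴.
Shear stress varies linearly with radius: τ = T·r/J = 4327 × 0.0335 / 5.296×10^-6 = 2.737×10^7 Pa.

27.4 MPa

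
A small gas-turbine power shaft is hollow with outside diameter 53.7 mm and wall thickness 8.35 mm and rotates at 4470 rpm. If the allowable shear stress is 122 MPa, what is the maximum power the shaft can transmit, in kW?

J = π(d_o⁴ − d_i⁴)/32 = π(0.0537⁴ − 0.0370⁴)/32 = 6.324×10^-7 m⁴.
T_max = τ_allow·J/r = 1.22×10^8 × 6.324×10^-7 / 0.0269 = 2873 N·m.
ω = 2π·4470/60 = 468.1 rad/s, so P_max = T_max·ω = 1.345×10^6 W.

1350 kW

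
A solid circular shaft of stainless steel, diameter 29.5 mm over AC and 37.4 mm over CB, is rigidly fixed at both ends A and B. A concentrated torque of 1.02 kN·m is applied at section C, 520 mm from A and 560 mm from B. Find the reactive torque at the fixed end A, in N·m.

300 N·m

Compatibility: T_A·a/J_AC = T_B·b/J_CB with T_A + T_B = T₀.
J_AC = 7.44×10^-8 m⁴, J_CB = 1.92×10^-7 m⁴, so T_A = T₀·(J_AC/a)/((J_AC/a)+(J_CB/b)) = 300.1 N·m, T_B = 719.9 N·m.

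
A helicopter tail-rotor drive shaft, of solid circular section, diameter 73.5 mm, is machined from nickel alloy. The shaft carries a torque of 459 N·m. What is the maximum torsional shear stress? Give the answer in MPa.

J = πd⁴/32 = π(0.0735)⁴/32 = 2.865×10^-6 m⁴.
τ_max = T·r/J = 459.0 × 0.0367 / 2.865×10^-6 = 5.887×10^6 Pa.

5.89 MPa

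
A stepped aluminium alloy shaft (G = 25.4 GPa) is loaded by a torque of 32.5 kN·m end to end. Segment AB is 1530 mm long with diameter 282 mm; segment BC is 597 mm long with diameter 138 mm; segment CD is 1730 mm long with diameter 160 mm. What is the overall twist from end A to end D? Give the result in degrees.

3.38°

J_AB = π(0.282)⁴/32 = 6.21×10^-4 m⁴; J_BC = π(0.138)⁴/32 = 3.56×10^-5 m⁴; J_CD = π(0.160)⁴/32 = 6.43×10^-5 m⁴.
θ = (T/G)·Σ L_i/J_i = (32500/25.4×10⁹)·(1.53/6.21×10^-4 + 0.597/3.56×10^-5 + 1.73/6.43×10^-5) = 0.05901 rad.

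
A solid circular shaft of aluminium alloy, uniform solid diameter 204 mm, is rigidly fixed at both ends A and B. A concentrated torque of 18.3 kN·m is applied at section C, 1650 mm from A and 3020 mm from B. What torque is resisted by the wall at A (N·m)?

With uniform GJ and both ends fixed, compatibility θ_AC = θ_CB gives T_A·a = T_B·b, together with T_A + T_B = T₀.
T_A = T₀·b/(a+b) = 18300·3020/4670 = 11830 N·m; T_B = 6466 N·m.

11800 N·m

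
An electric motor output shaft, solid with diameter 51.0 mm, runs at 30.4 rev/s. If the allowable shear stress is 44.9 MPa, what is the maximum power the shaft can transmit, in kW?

J = πd⁴/32 = π(0.0510)⁴/32 = 6.642×10^-7 m⁴.
T_max = τ_allow·J/r = 4.49×10^7 × 6.642×10^-7 / 0.0255 = 1169 N·m.
ω = 2π·30.4 = 191.0 rad/s, so P_max = T_max·ω = 2.234×10^5 W.

223 kW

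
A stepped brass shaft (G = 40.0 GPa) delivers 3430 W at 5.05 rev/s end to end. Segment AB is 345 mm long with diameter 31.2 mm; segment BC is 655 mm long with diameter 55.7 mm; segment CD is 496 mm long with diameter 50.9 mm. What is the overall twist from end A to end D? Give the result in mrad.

13.9 mrad

ω = 2π·5.05 = 31.73 rad/s, so T = P/ω = 3430 / 31.73 = 108.1 N·m.
J_AB = π(0.0312)⁴/32 = 9.30×10^-8 m⁴; J_BC = π(0.0557)⁴/32 = 9.45×10^-7 m⁴; J_CD = π(0.0509)⁴/32 = 6.59×10^-7 m⁴.
θ = (T/G)·Σ L_i/J_i = (108.1/40.0×10⁹)·(0.345/9.30×10^-8 + 0.655/9.45×10^-7 + 0.496/6.59×10^-7) = 0.01393 rad.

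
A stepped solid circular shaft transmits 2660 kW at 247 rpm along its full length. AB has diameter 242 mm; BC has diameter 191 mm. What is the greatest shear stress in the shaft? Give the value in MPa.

75.2 MPa

ω = 2π·247/60 = 25.87 rad/s, so T = P/ω = 2660×10³ / 25.87 = 102800 N·m.
Under the same torque, τ_max = 16T/(πd³) is largest where d is smallest — segment BC (d = 191 mm).
τ_max = 16·102800/(π·(0.191)³) = 7.517×10^7 Pa.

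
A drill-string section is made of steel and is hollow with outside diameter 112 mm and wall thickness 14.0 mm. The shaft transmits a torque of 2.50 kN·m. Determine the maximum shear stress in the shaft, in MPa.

13.3 MPa

J = π(d_o⁴ − d_i⁴)/32 = π(0.112⁴ − 0.0840⁴)/32 = 1.056×10^-5 m⁴.
τ_max = T·r/J = 2500 × 0.0560 / 1.056×10^-5 = 1.326×10^7 Pa.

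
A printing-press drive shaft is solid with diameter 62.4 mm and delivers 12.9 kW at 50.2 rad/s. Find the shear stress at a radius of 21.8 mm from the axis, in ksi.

ω = 50.2 rad/s, so T = P/ω = 12.9×10³ / 50.20 = 257.0 N·m.
J = πd⁴/32 = π(0.0624)⁴/32 = 1.488×10^-6 m⁴.
Shear stress varies linearly with radius: τ = T·r/J = 257.0 × 0.0218 / 1.488×10^-6 = 3.764×10^6 Pa.

0.546 ksi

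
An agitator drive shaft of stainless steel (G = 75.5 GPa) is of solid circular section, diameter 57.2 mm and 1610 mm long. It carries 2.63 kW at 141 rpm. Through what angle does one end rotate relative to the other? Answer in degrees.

0.207°

ω = 2π·141/60 = 14.77 rad/s, so T = P/ω = 2.63×10³ / 14.77 = 178.1 N·m.
J = πd⁴/32 = π(0.0572)⁴/32 = 1.051×10^-6 m⁴.
θ = T·L/(G·J) = 178.1 × 1.61 / (75.5×10⁹ × 1.051×10^-6) = 3.614×10^-3 rad.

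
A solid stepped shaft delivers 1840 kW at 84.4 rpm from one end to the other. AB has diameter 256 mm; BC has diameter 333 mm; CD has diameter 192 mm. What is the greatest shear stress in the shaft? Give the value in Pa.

1.50e8 Pa

ω = 2π·84.4/60 = 8.838 rad/s, so T = P/ω = 1840×10³ / 8.838 = 208200 N·m.
Under the same torque, τ_max = 16T/(πd³) is largest where d is smallest — segment CD (d = 192 mm).
τ_max = 16·208200/(π·(0.192)³) = 1.498×10^8 Pa.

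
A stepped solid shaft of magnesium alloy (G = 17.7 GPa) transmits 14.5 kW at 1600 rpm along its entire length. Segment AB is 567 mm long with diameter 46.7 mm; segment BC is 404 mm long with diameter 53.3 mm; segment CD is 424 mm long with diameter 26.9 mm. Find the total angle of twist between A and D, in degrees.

ω = 2π·1600/60 = 167.6 rad/s, so T = P/ω = 14.5×10³ / 167.6 = 86.54 N·m.
J_AB = π(0.0467)⁴/32 = 4.67×10^-7 m⁴; J_BC = π(0.0533)⁴/32 = 7.92×10^-7 m⁴; J_CD = π(0.0269)⁴/32 = 5.14×10^-8 m⁴.
θ = (T/G)·Σ L_i/J_i = (86.54/17.7×10⁹)·(0.567/4.67×10^-7 + 0.404/7.92×10^-7 + 0.424/5.14×10^-8) = 0.04876 rad.

2.79°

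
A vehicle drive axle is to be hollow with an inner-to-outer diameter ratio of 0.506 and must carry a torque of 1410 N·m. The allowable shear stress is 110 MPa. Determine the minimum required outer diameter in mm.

41.2 mm

For a hollow shaft with d_i/d_o = 0.506: τ_max = 16T/(π d_o³ (1−k⁴)), so d_o = [16T/(π τ_allow (1−k⁴))]^(1/3) = [16·1410/(π·1.10×10^8·0.9344)]^(1/3) = 0.04119 m.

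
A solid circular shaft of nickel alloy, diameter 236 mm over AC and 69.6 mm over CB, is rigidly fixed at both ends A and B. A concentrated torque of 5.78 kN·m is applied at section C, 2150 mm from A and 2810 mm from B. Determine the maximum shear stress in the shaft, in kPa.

Compatibility: T_A·a/J_AC = T_B·b/J_CB with T_A + T_B = T₀.
J_AC = 3.05×10^-4 m⁴, J_CB = 2.30×10^-6 m⁴, so T_A = T₀·(J_AC/a)/((J_AC/a)+(J_CB/b)) = 5747 N·m, T_B = 33.26 N·m.
τ in each portion: τ_AC = 2.23×10^6 Pa, τ_CB = 5.02×10^5 Pa; maximum is in AC.
τ_max = T_AC·r/J = 5747·0.118/3.05×10^-4 = 2.227×10^6 Pa.

2230 kPa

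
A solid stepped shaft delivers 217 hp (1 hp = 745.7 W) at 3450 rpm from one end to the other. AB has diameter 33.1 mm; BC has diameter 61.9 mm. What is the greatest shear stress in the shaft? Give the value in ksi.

9.12 ksi

ω = 2π·3450/60 = 361.3 rad/s, so T = P/ω = 217×745.7 / 361.3 = 447.9 N·m.
Under the same torque, τ_max = 16T/(πd³) is largest where d is smallest — segment AB (d = 33.1 mm).
τ_max = 16·447.9/(π·(0.0331)³) = 6.290×10^7 Pa.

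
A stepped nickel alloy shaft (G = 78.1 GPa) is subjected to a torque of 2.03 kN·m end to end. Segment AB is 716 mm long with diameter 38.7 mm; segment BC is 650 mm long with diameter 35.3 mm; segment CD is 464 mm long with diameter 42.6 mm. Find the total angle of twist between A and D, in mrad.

233 mrad

J_AB = π(0.0387)⁴/32 = 2.20×10^-7 m⁴; J_BC = π(0.0353)⁴/32 = 1.52×10^-7 m⁴; J_CD = π(0.0426)⁴/32 = 3.23×10^-7 m⁴.
θ = (T/G)·Σ L_i/J_i = (2030/78.1×10⁹)·(0.716/2.20×10^-7 + 0.650/1.52×10^-7 + 0.464/3.23×10^-7) = 0.2326 rad.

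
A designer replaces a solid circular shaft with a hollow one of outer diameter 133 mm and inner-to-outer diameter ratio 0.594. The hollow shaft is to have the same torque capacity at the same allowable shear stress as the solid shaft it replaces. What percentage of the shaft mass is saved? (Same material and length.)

Equal τ_max and T ⇒ the solid shaft needs d_s³ = d_o³(1−k⁴), so d_s = 133·(1−0.594⁴)^(1/3) = 127.2 mm.
Area ratio A_h/A_s = d_o²(1−k²)/d_s² = (1−k²)/(1−k⁴)^(2/3) = 0.7071.
Mass saving = 1 − 0.7071 = 29.3 %.

29.3 %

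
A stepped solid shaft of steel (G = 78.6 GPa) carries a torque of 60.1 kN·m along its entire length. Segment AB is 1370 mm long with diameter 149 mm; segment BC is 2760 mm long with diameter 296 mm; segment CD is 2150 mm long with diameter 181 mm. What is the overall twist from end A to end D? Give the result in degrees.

2.29°

J_AB = π(0.149)⁴/32 = 4.84×10^-5 m⁴; J_BC = π(0.296)⁴/32 = 7.54×10^-4 m⁴; J_CD = π(0.181)⁴/32 = 1.05×10^-4 m⁴.
θ = (T/G)·Σ L_i/J_i = (60100/78.6×10⁹)·(1.37/4.84×10^-5 + 2.76/7.54×10^-4 + 2.15/1.05×10^-4) = 0.04005 rad.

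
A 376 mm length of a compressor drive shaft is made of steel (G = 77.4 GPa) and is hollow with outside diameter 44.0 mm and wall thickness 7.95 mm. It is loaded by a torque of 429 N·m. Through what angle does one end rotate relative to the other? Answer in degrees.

0.389°

J = π(d_o⁴ − d_i⁴)/32 = π(0.0440⁴ − 0.0281⁴)/32 = 3.068×10^-7 m⁴.
θ = T·L/(G·J) = 429.0 × 0.376 / (77.4×10⁹ × 3.068×10^-7) = 6.794×10^-3 rad.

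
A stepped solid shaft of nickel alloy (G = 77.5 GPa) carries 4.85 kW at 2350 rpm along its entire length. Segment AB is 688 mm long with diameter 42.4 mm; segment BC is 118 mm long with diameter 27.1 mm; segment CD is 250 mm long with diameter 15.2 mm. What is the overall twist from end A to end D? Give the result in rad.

ω = 2π·2350/60 = 246.1 rad/s, so T = P/ω = 4.85×10³ / 246.1 = 19.71 N·m.
J_AB = π(0.0424)⁴/32 = 3.17×10^-7 m⁴; J_BC = π(0.0271)⁴/32 = 5.30×10^-8 m⁴; J_CD = π(0.0152)⁴/32 = 5.24×10^-9 m⁴.
θ = (T/G)·Σ L_i/J_i = (19.71/77.5×10⁹)·(0.688/3.17×10^-7 + 0.118/5.30×10^-8 + 0.250/5.24×10^-9) = 0.01325 rad.

0.0132 rad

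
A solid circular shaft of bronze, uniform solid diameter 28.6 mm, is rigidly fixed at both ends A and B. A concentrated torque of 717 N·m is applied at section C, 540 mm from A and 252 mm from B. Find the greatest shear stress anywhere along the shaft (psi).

15400 psi

With uniform GJ and both ends fixed, compatibility θ_AC = θ_CB gives T_A·a = T_B·b, together with T_A + T_B = T₀.
T_A = T₀·b/(a+b) = 717.0·252/792.0 = 228.1 N·m; T_B = 488.9 N·m.
τ in each portion: τ_AC = 4.97×10^7 Pa, τ_CB = 1.06×10^8 Pa; maximum is in CB.
τ_max = T_CB·r/J = 488.9·0.0143/6.57×10^-8 = 1.064×10^8 Pa.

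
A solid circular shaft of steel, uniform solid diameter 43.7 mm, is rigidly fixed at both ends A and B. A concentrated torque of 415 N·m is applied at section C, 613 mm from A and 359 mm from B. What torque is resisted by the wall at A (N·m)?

With uniform GJ and both ends fixed, compatibility θ_AC = θ_CB gives T_A·a = T_B·b, together with T_A + T_B = T₀.
T_A = T₀·b/(a+b) = 415.0·359/972.0 = 153.3 N·m; T_B = 261.7 N·m.

153 N·m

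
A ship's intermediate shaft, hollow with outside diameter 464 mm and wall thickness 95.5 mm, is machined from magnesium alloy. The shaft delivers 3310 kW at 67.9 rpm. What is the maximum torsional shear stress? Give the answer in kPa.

27000 kPa

ω = 2π·67.9/60 = 7.110 rad/s, so T = P/ω = 3310×10³ / 7.110 = 465500 N·m.
J = π(d_o⁴ − d_i⁴)/32 = π(0.464⁴ − 0.273⁴)/32 = 4.005×10^-3 m⁴.
τ_max = T·r/J = 465500 × 0.232 / 4.005×10^-3 = 2.696×10^7 Pa.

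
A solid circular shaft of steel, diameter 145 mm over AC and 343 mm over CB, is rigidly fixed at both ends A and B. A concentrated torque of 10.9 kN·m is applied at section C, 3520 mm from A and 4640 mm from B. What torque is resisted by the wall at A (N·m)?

Compatibility: T_A·a/J_AC = T_B·b/J_CB with T_A + T_B = T₀.
J_AC = 4.34×10^-5 m⁴, J_CB = 1.36×10^-3 m⁴, so T_A = T₀·(J_AC/a)/((J_AC/a)+(J_CB/b)) = 440.3 N·m, T_B = 10460 N·m.

440 N·m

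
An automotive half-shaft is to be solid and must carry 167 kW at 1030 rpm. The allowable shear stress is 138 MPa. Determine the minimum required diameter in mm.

38.5 mm

ω = 2π·1030/60 = 107.9 rad/s, so T = P/ω = 167×10³ / 107.9 = 1548 N·m.
For a solid shaft τ_max = 16T/(πd³), so d = (16T/(π τ_allow))^(1/3) = (16·1548/(π·1.38×10^8))^(1/3) = 0.03852 m.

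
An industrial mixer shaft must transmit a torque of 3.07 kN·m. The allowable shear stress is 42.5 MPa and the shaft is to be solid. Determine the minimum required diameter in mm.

71.7 mm

For a solid shaft τ_max = 16T/(πd³), so d = (16T/(π τ_allow))^(1/3) = (16·3070/(π·4.25×10^7))^(1/3) = 0.07165 m.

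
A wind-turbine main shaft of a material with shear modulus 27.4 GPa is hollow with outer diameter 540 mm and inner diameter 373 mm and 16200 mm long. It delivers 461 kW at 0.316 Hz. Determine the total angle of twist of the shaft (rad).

ω = 2π·0.316 = 1.985 rad/s, so T = P/ω = 461×10³ / 1.985 = 232200 N·m.
J = π(d_o⁴ − d_i⁴)/32 = π(0.540⁴ − 0.373⁴)/32 = 6.447×10^-3 m⁴.
θ = T·L/(G·J) = 232200 × 16.2 / (27.4×10⁹ × 6.447×10^-3) = 0.02129 rad.

0.0213 rad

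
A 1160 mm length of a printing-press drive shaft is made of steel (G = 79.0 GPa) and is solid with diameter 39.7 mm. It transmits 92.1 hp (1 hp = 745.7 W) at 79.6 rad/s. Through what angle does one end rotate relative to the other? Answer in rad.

ω = 79.6 rad/s, so T = P/ω = 92.1×745.7 / 79.60 = 862.8 N·m.
J = πd⁴/32 = π(0.0397)⁴/32 = 2.439×10^-7 m⁴.
θ = T·L/(G·J) = 862.8 × 1.16 / (79.0×10⁹ × 2.439×10^-7) = 0.05195 rad.

0.0519 rad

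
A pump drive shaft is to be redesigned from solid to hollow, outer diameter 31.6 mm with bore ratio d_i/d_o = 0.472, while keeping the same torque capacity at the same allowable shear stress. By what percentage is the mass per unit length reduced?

Equal τ_max and T ⇒ the solid shaft needs d_s³ = d_o³(1−k⁴), so d_s = 31.6·(1−0.472⁴)^(1/3) = 31.07 mm.
Area ratio A_h/A_s = d_o²(1−k²)/d_s² = (1−k²)/(1−k⁴)^(2/3) = 0.8040.
Mass saving = 1 − 0.8040 = 19.6 %.

19.6 %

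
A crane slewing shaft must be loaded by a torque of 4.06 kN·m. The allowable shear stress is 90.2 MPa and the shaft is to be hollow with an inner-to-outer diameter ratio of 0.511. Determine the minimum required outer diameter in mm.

62.7 mm

For a hollow shaft with d_i/d_o = 0.511: τ_max = 16T/(π d_o³ (1−k⁴)), so d_o = [16T/(π τ_allow (1−k⁴))]^(1/3) = [16·4060/(π·9.02×10^7·0.9318)]^(1/3) = 0.06266 m.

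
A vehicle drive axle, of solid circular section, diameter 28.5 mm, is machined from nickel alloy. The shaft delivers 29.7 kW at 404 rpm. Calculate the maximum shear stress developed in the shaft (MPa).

ω = 2π·404/60 = 42.31 rad/s, so T = P/ω = 29.7×10³ / 42.31 = 702.0 N·m.
J = πd⁴/32 = π(0.0285)⁴/32 = 6.477×10^-8 m⁴.
τ_max = T·r/J = 702.0 × 0.0143 / 6.477×10^-8 = 1.544×10^8 Pa.

154 MPa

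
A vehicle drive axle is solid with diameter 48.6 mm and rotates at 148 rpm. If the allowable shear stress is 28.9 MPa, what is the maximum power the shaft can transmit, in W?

J = πd⁴/32 = π(0.0486)⁴/32 = 5.477×10^-7 m⁴.
T_max = τ_allow·J/r = 2.89×10^7 × 5.477×10^-7 / 0.0243 = 651.4 N·m.
ω = 2π·148/60 = 15.50 rad/s, so P_max = T_max·ω = 1.010×10^4 W.

10100 W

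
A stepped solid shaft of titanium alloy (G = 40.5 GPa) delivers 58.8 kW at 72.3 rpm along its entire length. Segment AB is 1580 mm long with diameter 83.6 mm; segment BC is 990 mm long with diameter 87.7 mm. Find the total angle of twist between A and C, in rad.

ω = 2π·72.3/60 = 7.571 rad/s, so T = P/ω = 58.8×10³ / 7.571 = 7766 N·m.
J_AB = π(0.0836)⁴/32 = 4.80×10^-6 m⁴; J_BC = π(0.0877)⁴/32 = 5.81×10^-6 m⁴.
θ = (T/G)·Σ L_i/J_i = (7766/40.5×10⁹)·(1.58/4.80×10^-6 + 0.990/5.81×10^-6) = 0.09587 rad.

0.0959 rad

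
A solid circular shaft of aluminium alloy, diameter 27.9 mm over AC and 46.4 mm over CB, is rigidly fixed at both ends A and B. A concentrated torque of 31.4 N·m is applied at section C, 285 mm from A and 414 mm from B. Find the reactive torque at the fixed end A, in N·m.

5.01 N·m

Compatibility: T_A·a/J_AC = T_B·b/J_CB with T_A + T_B = T₀.
J_AC = 5.95×10^-8 m⁴, J_CB = 4.55×10^-7 m⁴, so T_A = T₀·(J_AC/a)/((J_AC/a)+(J_CB/b)) = 5.011 N·m, T_B = 26.39 N·m.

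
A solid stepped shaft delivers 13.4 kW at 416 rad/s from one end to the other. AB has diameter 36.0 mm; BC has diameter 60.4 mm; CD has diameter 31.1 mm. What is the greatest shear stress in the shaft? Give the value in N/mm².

ω = 416 rad/s, so T = P/ω = 13.4×10³ / 416.0 = 32.21 N·m.
Under the same torque, τ_max = 16T/(πd³) is largest where d is smallest — segment CD (d = 31.1 mm).
τ_max = 16·32.21/(π·(0.0311)³) = 5.454×10^6 Pa.

5.45 N/mm²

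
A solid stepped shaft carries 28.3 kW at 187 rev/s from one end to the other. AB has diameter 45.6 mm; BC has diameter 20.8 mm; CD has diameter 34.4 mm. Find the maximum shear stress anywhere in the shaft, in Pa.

1.36e7 Pa

ω = 2π·187 = 1175 rad/s, so T = P/ω = 28.3×10³ / 1175 = 24.09 N·m.
Under the same torque, τ_max = 16T/(πd³) is largest where d is smallest — segment BC (d = 20.8 mm).
τ_max = 16·24.09/(π·(0.0208)³) = 1.363×10^7 Pa.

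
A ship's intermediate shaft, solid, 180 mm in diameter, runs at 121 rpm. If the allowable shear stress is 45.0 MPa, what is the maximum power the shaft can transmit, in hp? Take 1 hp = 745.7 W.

876 hp

J = πd⁴/32 = π(0.180)⁴/32 = 1.031×10^-4 m⁴.
T_max = τ_allow·J/r = 4.50×10^7 × 1.031×10^-4 / 0.0900 = 51530 N·m.
ω = 2π·121/60 = 12.67 rad/s, so P_max = T_max·ω = 6.529×10^5 W.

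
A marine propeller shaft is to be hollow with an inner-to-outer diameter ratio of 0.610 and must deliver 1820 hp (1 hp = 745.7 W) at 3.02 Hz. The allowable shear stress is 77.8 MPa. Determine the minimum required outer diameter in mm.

ω = 2π·3.02 = 18.98 rad/s, so T = P/ω = 1820×745.7 / 18.98 = 71520 N·m.
For a hollow shaft with d_i/d_o = 0.610: τ_max = 16T/(π d_o³ (1−k⁴)), so d_o = [16T/(π τ_allow (1−k⁴))]^(1/3) = [16·71520/(π·7.78×10^7·0.8615)]^(1/3) = 0.1758 m.

176 mm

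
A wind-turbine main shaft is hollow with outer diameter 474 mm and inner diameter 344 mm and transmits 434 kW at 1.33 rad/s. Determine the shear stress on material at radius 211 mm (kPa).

19200 kPa

ω = 1.33 rad/s, so T = P/ω = 434×10³ / 1.330 = 326300 N·m.
J = π(d_o⁴ − d_i⁴)/32 = π(0.474⁴ − 0.344⁴)/32 = 3.581×10^-3 m⁴.
Shear stress varies linearly with radius: τ = T·r/J = 326300 × 0.211 / 3.581×10^-3 = 1.923×10^7 Pa.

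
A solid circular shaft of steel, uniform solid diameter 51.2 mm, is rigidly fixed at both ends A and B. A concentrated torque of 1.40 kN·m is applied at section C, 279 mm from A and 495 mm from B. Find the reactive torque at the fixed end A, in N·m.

With uniform GJ and both ends fixed, compatibility θ_AC = θ_CB gives T_A·a = T_B·b, together with T_A + T_B = T₀.
T_A = T₀·b/(a+b) = 1400·495/774.0 = 895.3 N·m; T_B = 504.7 N·m.

895 N·m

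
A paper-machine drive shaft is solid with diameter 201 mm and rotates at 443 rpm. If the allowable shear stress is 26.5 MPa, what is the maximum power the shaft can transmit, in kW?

J = πd⁴/32 = π(0.201)⁴/32 = 1.602×10^-4 m⁴.
T_max = τ_allow·J/r = 2.65×10^7 × 1.602×10^-4 / 0.101 = 42250 N·m.
ω = 2π·443/60 = 46.39 rad/s, so P_max = T_max·ω = 1.960×10^6 W.

1960 kW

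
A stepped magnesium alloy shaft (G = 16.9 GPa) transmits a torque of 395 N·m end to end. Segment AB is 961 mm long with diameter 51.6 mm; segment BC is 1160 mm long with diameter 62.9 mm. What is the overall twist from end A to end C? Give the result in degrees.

J_AB = π(0.0516)⁴/32 = 6.96×10^-7 m⁴; J_BC = π(0.0629)⁴/32 = 1.54×10^-6 m⁴.
θ = (T/G)·Σ L_i/J_i = (395.0/16.9×10⁹)·(0.961/6.96×10^-7 + 1.16/1.54×10^-6) = 0.04992 rad.

2.86°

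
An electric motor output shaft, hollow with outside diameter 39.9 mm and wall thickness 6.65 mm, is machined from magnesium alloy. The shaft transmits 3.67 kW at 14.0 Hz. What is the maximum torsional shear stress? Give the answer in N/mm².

ω = 2π·14.0 = 87.96 rad/s, so T = P/ω = 3.67×10³ / 87.96 = 41.72 N·m.
J = π(d_o⁴ − d_i⁴)/32 = π(0.0399⁴ − 0.0266⁴)/32 = 1.997×10^-7 m⁴.
τ_max = T·r/J = 41.72 × 0.0199 / 1.997×10^-7 = 4.169×10^6 Pa.

4.17 N/mm²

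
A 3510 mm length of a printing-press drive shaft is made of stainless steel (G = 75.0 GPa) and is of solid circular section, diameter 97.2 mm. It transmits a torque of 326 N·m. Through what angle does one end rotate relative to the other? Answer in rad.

J = πd⁴/32 = π(0.0972)⁴/32 = 8.763×10^-6 m⁴.
θ = T·L/(G·J) = 326.0 × 3.51 / (75.0×10⁹ × 8.763×10^-6) = 1.741×10^-3 rad.

0.00174 rad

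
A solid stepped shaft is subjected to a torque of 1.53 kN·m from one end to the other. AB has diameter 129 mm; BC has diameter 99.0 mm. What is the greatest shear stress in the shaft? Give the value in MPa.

Under the same torque, τ_max = 16T/(πd³) is largest where d is smallest — segment BC (d = 99.0 mm).
τ_max = 16·1530/(π·(0.0990)³) = 8.031×10^6 Pa.

8.03 MPa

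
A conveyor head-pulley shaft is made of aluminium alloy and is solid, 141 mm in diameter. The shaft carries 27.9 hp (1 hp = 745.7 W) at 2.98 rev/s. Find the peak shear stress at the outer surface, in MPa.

2.02 MPa

ω = 2π·2.98 = 18.72 rad/s, so T = P/ω = 27.9×745.7 / 18.72 = 1111 N·m.
J = πd⁴/32 = π(0.141)⁴/32 = 3.880×10^-5 m⁴.
τ_max = T·r/J = 1111 × 0.0705 / 3.880×10^-5 = 2.019×10^6 Pa.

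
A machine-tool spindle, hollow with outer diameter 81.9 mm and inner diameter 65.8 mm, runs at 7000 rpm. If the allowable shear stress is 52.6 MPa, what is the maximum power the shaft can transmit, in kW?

2430 kW

J = π(d_o⁴ − d_i⁴)/32 = π(0.0819⁴ − 0.0658⁴)/32 = 2.577×10^-6 m⁴.
T_max = τ_allow·J/r = 5.26×10^7 × 2.577×10^-6 / 0.0410 = 3310 N·m.
ω = 2π·7000/60 = 733.0 rad/s, so P_max = T_max·ω = 2.426×10^6 W.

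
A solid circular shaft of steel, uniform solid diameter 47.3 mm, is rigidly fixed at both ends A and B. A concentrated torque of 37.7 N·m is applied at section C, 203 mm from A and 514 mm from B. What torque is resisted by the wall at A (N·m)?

27.0 N·m

With uniform GJ and both ends fixed, compatibility θ_AC = θ_CB gives T_A·a = T_B·b, together with T_A + T_B = T₀.
T_A = T₀·b/(a+b) = 37.70·514/717.0 = 27.03 N·m; T_B = 10.67 N·m.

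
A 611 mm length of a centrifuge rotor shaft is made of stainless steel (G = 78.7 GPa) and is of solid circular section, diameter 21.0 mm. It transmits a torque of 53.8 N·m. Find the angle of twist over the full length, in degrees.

1.25°

J = πd⁴/32 = π(0.0210)⁴/32 = 1.909×10^-8 m⁴.
θ = T·L/(G·J) = 53.80 × 0.611 / (78.7×10⁹ × 1.909×10^-8) = 0.02188 rad.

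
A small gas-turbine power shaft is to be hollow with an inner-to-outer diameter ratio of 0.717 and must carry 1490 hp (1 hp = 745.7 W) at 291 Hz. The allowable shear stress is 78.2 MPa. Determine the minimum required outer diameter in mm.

ω = 2π·291 = 1828 rad/s, so T = P/ω = 1490×745.7 / 1828 = 607.7 N·m.
For a hollow shaft with d_i/d_o = 0.717: τ_max = 16T/(π d_o³ (1−k⁴)), so d_o = [16T/(π τ_allow (1−k⁴))]^(1/3) = [16·607.7/(π·7.82×10^7·0.7357)]^(1/3) = 0.03775 m.

37.7 mm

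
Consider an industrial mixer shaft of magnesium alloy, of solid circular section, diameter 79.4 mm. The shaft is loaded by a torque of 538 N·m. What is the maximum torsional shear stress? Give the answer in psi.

J = πd⁴/32 = π(0.0794)⁴/32 = 3.902×10^-6 m⁴.
τ_max = T·r/J = 538.0 × 0.0397 / 3.902×10^-6 = 5.474×10^6 Pa.

794 psi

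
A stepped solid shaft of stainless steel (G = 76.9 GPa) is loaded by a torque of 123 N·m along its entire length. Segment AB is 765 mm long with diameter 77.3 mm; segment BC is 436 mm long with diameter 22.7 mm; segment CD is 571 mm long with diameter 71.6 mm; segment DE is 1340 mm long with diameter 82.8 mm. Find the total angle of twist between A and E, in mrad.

J_AB = π(0.0773)⁴/32 = 3.51×10^-6 m⁴; J_BC = π(0.0227)⁴/32 = 2.61×10^-8 m⁴; J_CD = π(0.0716)⁴/32 = 2.58×10^-6 m⁴; J_DE = π(0.0828)⁴/32 = 4.61×10^-6 m⁴.
θ = (T/G)·Σ L_i/J_i = (123.0/76.9×10⁹)·(0.765/3.51×10^-6 + 0.436/2.61×10^-8 + 0.571/2.58×10^-6 + 1.34/4.61×10^-6) = 0.02792 rad.

27.9 mrad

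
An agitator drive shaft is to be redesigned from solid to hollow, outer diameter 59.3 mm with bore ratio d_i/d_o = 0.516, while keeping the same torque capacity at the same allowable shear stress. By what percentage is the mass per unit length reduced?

22.9 %

Equal τ_max and T ⇒ the solid shaft needs d_s³ = d_o³(1−k⁴), so d_s = 59.3·(1−0.516⁴)^(1/3) = 57.86 mm.
Area ratio A_h/A_s = d_o²(1−k²)/d_s² = (1−k²)/(1−k⁴)^(2/3) = 0.7706.
Mass saving = 1 − 0.7706 = 22.9 %.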